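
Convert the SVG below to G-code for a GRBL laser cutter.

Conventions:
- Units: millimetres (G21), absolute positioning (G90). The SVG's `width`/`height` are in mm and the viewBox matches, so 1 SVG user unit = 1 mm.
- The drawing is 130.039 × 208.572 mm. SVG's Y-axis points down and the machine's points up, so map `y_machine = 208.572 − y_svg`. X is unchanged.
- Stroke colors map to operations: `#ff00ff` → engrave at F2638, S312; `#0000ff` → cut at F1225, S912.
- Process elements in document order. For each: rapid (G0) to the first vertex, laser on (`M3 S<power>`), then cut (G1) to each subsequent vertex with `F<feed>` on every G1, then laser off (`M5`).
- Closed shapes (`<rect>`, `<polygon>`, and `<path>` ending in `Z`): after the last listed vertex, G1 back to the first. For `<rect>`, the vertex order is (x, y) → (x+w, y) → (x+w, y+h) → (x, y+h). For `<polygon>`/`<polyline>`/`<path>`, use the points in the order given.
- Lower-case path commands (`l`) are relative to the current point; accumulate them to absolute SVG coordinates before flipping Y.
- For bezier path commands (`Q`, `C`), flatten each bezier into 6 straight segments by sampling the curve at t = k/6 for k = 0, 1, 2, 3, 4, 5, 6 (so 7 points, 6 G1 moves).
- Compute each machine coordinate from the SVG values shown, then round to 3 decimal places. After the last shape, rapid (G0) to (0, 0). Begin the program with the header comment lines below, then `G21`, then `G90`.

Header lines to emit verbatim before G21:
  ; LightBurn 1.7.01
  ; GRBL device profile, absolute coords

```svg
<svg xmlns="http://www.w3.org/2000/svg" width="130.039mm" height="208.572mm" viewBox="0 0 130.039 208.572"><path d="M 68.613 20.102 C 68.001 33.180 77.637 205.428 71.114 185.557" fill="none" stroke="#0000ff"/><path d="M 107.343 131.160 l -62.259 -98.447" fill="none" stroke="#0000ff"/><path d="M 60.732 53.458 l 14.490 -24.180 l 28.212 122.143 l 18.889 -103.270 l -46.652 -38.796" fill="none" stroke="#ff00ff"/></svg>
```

Since the viewBox matches the mm dimensions, user units are millimetres directly. The only transform is the Y-flip y_m = 208.572 − y_svg.

Shape 1 is a cubic bezier drawn with `<path>`. Its stroke #0000ff means cut at S912, F1225. After flipping Y the toolpath is (68.613,188.470) → (69.039,170.293) → (70.439,135.346) → (72.080,93.387) → (73.229,54.173) → (73.151,27.463) → (71.114,23.015).

Shape 2 is a line segment drawn with `<path>`. Its stroke #0000ff means cut at S912, F1225. After flipping Y the toolpath is (107.343,77.412) → (45.084,175.859).

Shape 3 is a open polyline drawn with `<path>`. Its stroke #ff00ff means engrave at S312, F2638. After flipping Y the toolpath is (60.732,155.114) → (75.222,179.294) → (103.434,57.151) → (122.323,160.421) → (75.671,199.217).

; LightBurn 1.7.01
; GRBL device profile, absolute coords
G21
G90
G0 X68.613 Y188.470
M3 S912
G1 X69.039 Y170.293 F1225
G1 X70.439 Y135.346 F1225
G1 X72.080 Y93.387 F1225
G1 X73.229 Y54.173 F1225
G1 X73.151 Y27.463 F1225
G1 X71.114 Y23.015 F1225
M5
G0 X107.343 Y77.412
M3 S912
G1 X45.084 Y175.859 F1225
M5
G0 X60.732 Y155.114
M3 S312
G1 X75.222 Y179.294 F2638
G1 X103.434 Y57.151 F2638
G1 X122.323 Y160.421 F2638
G1 X75.671 Y199.217 F2638
M5
G0 X0.000 Y0.000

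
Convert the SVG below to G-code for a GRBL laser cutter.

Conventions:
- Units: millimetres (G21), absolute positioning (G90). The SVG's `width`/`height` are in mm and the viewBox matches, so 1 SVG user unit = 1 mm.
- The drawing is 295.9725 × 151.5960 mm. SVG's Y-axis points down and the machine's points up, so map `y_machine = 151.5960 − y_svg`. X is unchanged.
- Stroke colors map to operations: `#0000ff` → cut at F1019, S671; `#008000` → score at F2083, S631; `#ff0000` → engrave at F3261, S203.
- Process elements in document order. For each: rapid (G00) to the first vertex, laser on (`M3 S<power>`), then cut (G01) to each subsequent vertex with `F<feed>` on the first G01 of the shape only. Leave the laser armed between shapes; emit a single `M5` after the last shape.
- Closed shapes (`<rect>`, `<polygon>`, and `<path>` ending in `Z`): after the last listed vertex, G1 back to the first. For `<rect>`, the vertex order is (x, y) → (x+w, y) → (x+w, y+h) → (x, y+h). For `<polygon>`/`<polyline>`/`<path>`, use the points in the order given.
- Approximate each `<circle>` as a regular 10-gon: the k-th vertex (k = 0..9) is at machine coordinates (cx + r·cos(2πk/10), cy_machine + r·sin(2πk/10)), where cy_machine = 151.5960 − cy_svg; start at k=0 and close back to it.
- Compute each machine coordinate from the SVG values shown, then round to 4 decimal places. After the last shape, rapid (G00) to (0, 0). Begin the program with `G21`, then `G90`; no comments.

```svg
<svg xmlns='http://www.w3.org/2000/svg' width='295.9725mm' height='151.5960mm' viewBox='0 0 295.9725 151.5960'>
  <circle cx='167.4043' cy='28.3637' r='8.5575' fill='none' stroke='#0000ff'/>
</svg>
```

viewBox `0 0 295.9725 151.5960` with mm width/height → 1 unit = 1 mm. Flip: y_m = 151.5960 − y_svg.

**Shape 1** — `<circle>` circle, stroke `#0000ff` → cut (S671, F1019). Machine vertices: (175.9618,123.2323) → (174.3275,128.2623) → (170.0487,131.3710) → (164.7599,131.3710) → (160.4811,128.2623) → (158.8468,123.2323) → (160.4811,118.2023) → (164.7599,115.0936) → (170.0487,115.0936) → (174.3275,118.2023) → (175.9618,123.2323). Closed: final G1 returns to the first vertex.

G21
G90
G00 X175.9618 Y123.2323
M3 S671
G01 X174.3275 Y128.2623 F1019
G01 X170.0487 Y131.3710
G01 X164.7599 Y131.3710
G01 X160.4811 Y128.2623
G01 X158.8468 Y123.2323
G01 X160.4811 Y118.2023
G01 X164.7599 Y115.0936
G01 X170.0487 Y115.0936
G01 X174.3275 Y118.2023
G01 X175.9618 Y123.2323
M5
G00 X0.0000 Y0.0000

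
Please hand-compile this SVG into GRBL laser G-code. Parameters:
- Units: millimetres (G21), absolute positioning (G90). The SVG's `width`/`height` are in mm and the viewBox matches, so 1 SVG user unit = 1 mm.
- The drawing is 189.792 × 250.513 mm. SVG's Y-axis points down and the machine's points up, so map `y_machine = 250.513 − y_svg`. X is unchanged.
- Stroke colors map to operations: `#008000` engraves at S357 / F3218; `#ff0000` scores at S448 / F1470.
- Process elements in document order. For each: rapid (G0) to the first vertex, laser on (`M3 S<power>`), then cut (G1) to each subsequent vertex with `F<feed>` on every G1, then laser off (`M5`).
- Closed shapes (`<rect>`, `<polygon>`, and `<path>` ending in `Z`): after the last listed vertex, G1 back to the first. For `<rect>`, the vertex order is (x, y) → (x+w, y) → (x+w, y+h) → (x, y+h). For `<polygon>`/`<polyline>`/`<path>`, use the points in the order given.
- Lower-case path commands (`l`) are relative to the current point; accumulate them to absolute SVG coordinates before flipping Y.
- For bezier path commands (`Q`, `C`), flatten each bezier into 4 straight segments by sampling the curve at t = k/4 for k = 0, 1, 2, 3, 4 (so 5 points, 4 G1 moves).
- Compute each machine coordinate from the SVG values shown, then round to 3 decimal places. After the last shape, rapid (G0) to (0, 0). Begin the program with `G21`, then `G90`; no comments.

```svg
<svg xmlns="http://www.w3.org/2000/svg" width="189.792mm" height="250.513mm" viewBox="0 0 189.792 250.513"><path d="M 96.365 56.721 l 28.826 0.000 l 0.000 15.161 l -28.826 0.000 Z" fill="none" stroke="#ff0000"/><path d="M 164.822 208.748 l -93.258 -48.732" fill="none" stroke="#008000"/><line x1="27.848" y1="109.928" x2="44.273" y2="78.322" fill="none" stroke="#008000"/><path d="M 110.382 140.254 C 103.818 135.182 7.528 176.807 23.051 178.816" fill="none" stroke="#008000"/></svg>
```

1 u = 1 mm; y_m = 250.513 − y.

[1] `<path>` rectangle, #ff0000→score S448 F1470: (96.365,193.792) → (125.191,193.792) → (125.191,178.631) → (96.365,178.631) → (96.365,193.792) (closed)

[2] `<path>` line segment, #008000→engrave S357 F3218: (164.822,41.765) → (71.564,90.497)

[3] `<line>` line segment, #008000→engrave S357 F3218: (27.848,140.585) → (44.273,172.191)

[4] `<path>` cubic bezier, #008000→engrave S357 F3218: (110.382,110.259) → (91.784,106.656) → (58.434,93.633) → (29.225,79.283) → (23.051,71.697)

G21
G90
G0 X96.365 Y193.792
M3 S448
G1 X125.191 Y193.792 F1470
G1 X125.191 Y178.631 F1470
G1 X96.365 Y178.631 F1470
G1 X96.365 Y193.792 F1470
M5
G0 X164.822 Y41.765
M3 S357
G1 X71.564 Y90.497 F3218
M5
G0 X27.848 Y140.585
M3 S357
G1 X44.273 Y172.191 F3218
M5
G0 X110.382 Y110.259
M3 S357
G1 X91.784 Y106.656 F3218
G1 X58.434 Y93.633 F3218
G1 X29.225 Y79.283 F3218
G1 X23.051 Y71.697 F3218
M5
G0 X0.000 Y0.000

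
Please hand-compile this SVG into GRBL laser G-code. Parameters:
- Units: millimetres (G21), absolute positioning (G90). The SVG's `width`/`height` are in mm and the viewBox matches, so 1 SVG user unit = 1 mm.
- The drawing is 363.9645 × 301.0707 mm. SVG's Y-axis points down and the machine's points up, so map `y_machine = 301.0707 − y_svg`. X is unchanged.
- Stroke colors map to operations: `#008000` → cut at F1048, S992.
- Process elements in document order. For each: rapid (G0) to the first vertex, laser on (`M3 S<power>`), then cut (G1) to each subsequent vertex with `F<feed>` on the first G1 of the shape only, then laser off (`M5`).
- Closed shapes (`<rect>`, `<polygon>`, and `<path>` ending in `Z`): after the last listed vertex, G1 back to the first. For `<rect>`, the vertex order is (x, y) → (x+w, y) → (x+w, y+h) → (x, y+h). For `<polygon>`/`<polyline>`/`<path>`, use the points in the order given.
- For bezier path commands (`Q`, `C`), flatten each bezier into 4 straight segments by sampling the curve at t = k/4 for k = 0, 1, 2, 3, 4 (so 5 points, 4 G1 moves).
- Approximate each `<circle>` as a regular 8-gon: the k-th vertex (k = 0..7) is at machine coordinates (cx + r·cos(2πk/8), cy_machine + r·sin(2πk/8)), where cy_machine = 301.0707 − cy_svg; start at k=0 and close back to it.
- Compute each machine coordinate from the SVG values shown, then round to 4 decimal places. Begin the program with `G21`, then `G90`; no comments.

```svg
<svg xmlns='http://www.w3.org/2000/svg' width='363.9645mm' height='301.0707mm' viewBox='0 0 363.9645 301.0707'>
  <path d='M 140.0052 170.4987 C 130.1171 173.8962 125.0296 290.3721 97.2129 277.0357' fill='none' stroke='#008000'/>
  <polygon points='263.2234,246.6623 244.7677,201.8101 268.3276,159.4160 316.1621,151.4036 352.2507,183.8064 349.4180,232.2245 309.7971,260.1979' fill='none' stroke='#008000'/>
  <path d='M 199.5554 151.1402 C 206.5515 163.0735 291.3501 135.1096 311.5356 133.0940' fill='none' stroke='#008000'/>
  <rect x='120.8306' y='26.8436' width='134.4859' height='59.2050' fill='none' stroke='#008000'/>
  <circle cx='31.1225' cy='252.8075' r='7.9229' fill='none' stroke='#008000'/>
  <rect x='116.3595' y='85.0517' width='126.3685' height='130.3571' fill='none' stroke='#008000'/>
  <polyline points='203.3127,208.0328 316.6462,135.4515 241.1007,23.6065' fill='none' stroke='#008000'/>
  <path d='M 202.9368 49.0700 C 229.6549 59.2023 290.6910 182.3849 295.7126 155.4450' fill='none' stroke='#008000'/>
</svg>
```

G21
G90
G0 X140.0052 Y130.5720
M3 S992
G1 X133.0591 Y110.6168 F1048
G1 X125.3323 Y71.0283
G1 X114.2439 Y34.5773
G1 X97.2129 Y24.0350
M5
G0 X263.2234 Y54.4084
M3 S992
G1 X244.7677 Y99.2606 F1048
G1 X268.3276 Y141.6547
G1 X316.1621 Y149.6671
G1 X352.2507 Y117.2643
G1 X349.4180 Y68.8462
G1 X309.7971 Y40.8728
G1 X263.2234 Y54.4084
M5
G0 X199.5554 Y149.9305
M3 S992
G1 X217.1652 Y147.4324 F1048
G1 X250.5995 Y153.7228
G1 X286.5068 Y162.6285
G1 X311.5356 Y167.9767
M5
G0 X120.8306 Y274.2271
M3 S992
G1 X255.3165 Y274.2271 F1048
G1 X255.3165 Y215.0221
G1 X120.8306 Y215.0221
G1 X120.8306 Y274.2271
M5
G0 X39.0454 Y48.2632
M3 S992
G1 X36.7248 Y53.8655 F1048
G1 X31.1225 Y56.1861
G1 X25.5202 Y53.8655
G1 X23.1996 Y48.2632
G1 X25.5202 Y42.6609
G1 X31.1225 Y40.3403
G1 X36.7248 Y42.6609
G1 X39.0454 Y48.2632
M5
G0 X116.3595 Y216.0190
M3 S992
G1 X242.7280 Y216.0190 F1048
G1 X242.7280 Y85.6619
G1 X116.3595 Y85.6619
G1 X116.3595 Y216.0190
M5
G0 X203.3127 Y93.0379
M3 S992
G1 X316.6462 Y165.6192 F1048
G1 X241.1007 Y277.4642
M5
G0 X202.9368 Y252.0007
M3 S992
G1 X227.9986 Y227.3166 F1048
G1 X257.4609 Y184.9111
G1 X282.8551 Y149.4567
G1 X295.7126 Y145.6257
M5

1 u = 1 mm; y_m = 301.0707 − y.

[1] `<path>` cubic bezier, #008000→cut S992 F1048: (140.0052,130.5720) → (133.0591,110.6168) → (125.3323,71.0283) → (114.2439,34.5773) → (97.2129,24.0350)

[2] `<polygon>` regular polygon, #008000→cut S992 F1048: (263.2234,54.4084) → (244.7677,99.2606) → (268.3276,141.6547) → (316.1621,149.6671) → (352.2507,117.2643) → (349.4180,68.8462) → (309.7971,40.8728) → (263.2234,54.4084) (closed)

[3] `<path>` cubic bezier, #008000→cut S992 F1048: (199.5554,149.9305) → (217.1652,147.4324) → (250.5995,153.7228) → (286.5068,162.6285) → (311.5356,167.9767)

[4] `<rect>` rectangle, #008000→cut S992 F1048: (120.8306,274.2271) → (255.3165,274.2271) → (255.3165,215.0221) → (120.8306,215.0221) → (120.8306,274.2271) (closed)

[5] `<circle>` circle, #008000→cut S992 F1048: (39.0454,48.2632) → (36.7248,53.8655) → (31.1225,56.1861) → (25.5202,53.8655) → (23.1996,48.2632) → (25.5202,42.6609) → (31.1225,40.3403) → (36.7248,42.6609) → (39.0454,48.2632) (closed)

[6] `<rect>` rectangle, #008000→cut S992 F1048: (116.3595,216.0190) → (242.7280,216.0190) → (242.7280,85.6619) → (116.3595,85.6619) → (116.3595,216.0190) (closed)

[7] `<polyline>` open polyline, #008000→cut S992 F1048: (203.3127,93.0379) → (316.6462,165.6192) → (241.1007,277.4642)

[8] `<path>` cubic bezier, #008000→cut S992 F1048: (202.9368,252.0007) → (227.9986,227.3166) → (257.4609,184.9111) → (282.8551,149.4567) → (295.7126,145.6257)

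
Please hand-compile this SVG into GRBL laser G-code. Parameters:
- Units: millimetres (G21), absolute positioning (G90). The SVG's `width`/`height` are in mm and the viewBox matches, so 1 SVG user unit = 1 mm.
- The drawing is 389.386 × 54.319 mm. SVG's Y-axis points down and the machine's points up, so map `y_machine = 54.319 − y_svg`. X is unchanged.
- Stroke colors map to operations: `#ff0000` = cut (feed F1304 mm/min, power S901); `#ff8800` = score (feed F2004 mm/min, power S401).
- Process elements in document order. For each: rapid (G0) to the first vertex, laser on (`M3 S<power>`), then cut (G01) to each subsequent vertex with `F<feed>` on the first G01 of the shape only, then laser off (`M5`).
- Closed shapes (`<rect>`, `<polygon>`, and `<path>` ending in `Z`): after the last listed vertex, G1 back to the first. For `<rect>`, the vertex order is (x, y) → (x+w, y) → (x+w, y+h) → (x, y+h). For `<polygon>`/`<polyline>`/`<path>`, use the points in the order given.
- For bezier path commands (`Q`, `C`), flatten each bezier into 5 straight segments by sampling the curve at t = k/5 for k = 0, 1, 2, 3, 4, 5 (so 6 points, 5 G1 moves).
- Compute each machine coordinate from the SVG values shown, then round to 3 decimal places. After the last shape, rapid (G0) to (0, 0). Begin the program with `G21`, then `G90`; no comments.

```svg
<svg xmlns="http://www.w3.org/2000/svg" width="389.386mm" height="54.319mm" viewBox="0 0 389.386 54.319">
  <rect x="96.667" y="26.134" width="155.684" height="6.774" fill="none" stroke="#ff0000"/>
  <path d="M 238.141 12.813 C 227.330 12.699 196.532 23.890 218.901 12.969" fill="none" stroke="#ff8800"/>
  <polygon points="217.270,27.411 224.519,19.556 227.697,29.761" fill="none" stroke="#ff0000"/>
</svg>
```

G21
G90
G0 X96.667 Y28.185
M3 S901
G01 X252.351 Y28.185 F1304
G01 X252.351 Y21.411
G01 X96.667 Y21.411
G01 X96.667 Y28.185
M5
G0 X238.141 Y41.506
M3 S401
G01 X229.841 Y40.485 F2004
G01 X220.256 Y38.355
G01 X212.897 Y36.720
G01 X211.274 Y37.184
G01 X218.901 Y41.350
M5
G0 X217.270 Y26.908
M3 S901
G01 X224.519 Y34.763 F1304
G01 X227.697 Y24.558
G01 X217.270 Y26.908
M5
G0 X0.000 Y0.000

Since the viewBox matches the mm dimensions, user units are millimetres directly. The only transform is the Y-flip y_m = 54.319 − y_svg.

Shape 1 is a rectangle drawn with `<rect>`. Its stroke #ff0000 means cut at S901, F1304. After flipping Y the toolpath is (96.667,28.185) → (252.351,28.185) → (252.351,21.411) → (96.667,21.411) → (96.667,28.185), returning to the start.

Shape 2 is a cubic bezier drawn with `<path>`. Its stroke #ff8800 means score at S401, F2004. After flipping Y the toolpath is (238.141,41.506) → (229.841,40.485) → (220.256,38.355) → (212.897,36.720) → (211.274,37.184) → (218.901,41.350).

Shape 3 is a regular polygon drawn with `<polygon>`. Its stroke #ff0000 means cut at S901, F1304. After flipping Y the toolpath is (217.270,26.908) → (224.519,34.763) → (227.697,24.558) → (217.270,26.908), returning to the start.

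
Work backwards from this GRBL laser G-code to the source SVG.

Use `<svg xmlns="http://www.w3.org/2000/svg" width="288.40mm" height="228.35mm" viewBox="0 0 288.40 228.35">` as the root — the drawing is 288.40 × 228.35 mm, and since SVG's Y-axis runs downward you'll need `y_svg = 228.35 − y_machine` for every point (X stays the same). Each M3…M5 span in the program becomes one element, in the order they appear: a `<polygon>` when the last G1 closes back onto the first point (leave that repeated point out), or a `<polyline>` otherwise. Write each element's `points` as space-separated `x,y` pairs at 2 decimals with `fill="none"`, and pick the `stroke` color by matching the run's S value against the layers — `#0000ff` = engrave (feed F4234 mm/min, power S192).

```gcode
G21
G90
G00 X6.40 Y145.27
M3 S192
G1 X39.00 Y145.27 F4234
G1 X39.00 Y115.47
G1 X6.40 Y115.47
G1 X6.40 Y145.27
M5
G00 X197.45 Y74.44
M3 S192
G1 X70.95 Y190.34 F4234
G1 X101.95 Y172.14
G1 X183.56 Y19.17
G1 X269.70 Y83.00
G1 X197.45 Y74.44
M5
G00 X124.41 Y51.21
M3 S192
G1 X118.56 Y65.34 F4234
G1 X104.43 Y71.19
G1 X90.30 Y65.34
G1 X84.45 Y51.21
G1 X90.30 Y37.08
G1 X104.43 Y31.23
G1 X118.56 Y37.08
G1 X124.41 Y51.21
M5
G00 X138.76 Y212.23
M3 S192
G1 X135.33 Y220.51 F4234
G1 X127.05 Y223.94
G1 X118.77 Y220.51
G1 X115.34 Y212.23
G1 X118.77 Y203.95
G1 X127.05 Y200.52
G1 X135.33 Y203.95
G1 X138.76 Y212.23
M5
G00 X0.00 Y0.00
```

<svg xmlns="http://www.w3.org/2000/svg" width="288.40mm" height="228.35mm" viewBox="0 0 288.40 228.35">
  <polygon points="6.40,83.08 39.00,83.08 39.00,112.88 6.40,112.88" fill="none" stroke="#0000ff"/>
  <polygon points="197.45,153.91 70.95,38.01 101.95,56.21 183.56,209.18 269.70,145.35" fill="none" stroke="#0000ff"/>
  <polygon points="124.41,177.14 118.56,163.01 104.43,157.16 90.30,163.01 84.45,177.14 90.30,191.27 104.43,197.12 118.56,191.27" fill="none" stroke="#0000ff"/>
  <polygon points="138.76,16.12 135.33,7.84 127.05,4.41 118.77,7.84 115.34,16.12 118.77,24.40 127.05,27.83 135.33,24.40" fill="none" stroke="#0000ff"/>
</svg>

Machine Y-up, SVG Y-down with viewBox height 228.35, so y_svg = 228.35 − y_machine; X carries over. Every run uses S192, so all elements get stroke `#0000ff` (engrave).

Run 1: The run returns to its start, so emit a `<polygon>` with points (Y-flipped): 6.40,83.08 39.00,83.08 39.00,112.88 6.40,112.88.

Run 2: The run returns to its start, so emit a `<polygon>` with points (Y-flipped): 197.45,153.91 70.95,38.01 101.95,56.21 183.56,209.18 269.70,145.35.

Run 3: The run returns to its start, so emit a `<polygon>` with points (Y-flipped): 124.41,177.14 118.56,163.01 104.43,157.16 90.30,163.01 84.45,177.14 90.30,191.27 104.43,197.12 118.56,191.27.

Run 4: The run returns to its start, so emit a `<polygon>` with points (Y-flipped): 138.76,16.12 135.33,7.84 127.05,4.41 118.77,7.84 115.34,16.12 118.77,24.40 127.05,27.83 135.33,24.40.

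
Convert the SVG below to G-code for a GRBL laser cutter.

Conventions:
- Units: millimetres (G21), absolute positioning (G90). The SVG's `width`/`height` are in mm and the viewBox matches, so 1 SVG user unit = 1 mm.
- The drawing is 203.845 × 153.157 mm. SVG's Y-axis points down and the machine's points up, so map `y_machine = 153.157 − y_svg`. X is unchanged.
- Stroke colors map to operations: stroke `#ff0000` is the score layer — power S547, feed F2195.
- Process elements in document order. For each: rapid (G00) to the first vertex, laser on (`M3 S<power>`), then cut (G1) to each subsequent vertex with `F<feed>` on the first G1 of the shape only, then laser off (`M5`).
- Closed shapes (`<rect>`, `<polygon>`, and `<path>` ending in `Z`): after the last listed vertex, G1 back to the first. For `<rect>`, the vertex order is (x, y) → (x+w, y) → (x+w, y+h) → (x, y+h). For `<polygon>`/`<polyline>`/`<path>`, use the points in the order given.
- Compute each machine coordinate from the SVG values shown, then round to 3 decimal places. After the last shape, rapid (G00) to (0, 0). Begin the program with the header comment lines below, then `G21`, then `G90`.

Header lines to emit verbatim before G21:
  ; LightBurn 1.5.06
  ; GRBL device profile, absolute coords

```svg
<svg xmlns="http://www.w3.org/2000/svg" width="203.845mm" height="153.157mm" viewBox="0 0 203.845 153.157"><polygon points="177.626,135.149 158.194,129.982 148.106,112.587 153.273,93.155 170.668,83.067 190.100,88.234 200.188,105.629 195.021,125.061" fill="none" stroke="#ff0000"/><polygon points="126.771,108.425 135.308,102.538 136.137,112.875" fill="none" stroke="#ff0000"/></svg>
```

Since the viewBox matches the mm dimensions, user units are millimetres directly. The only transform is the Y-flip y_m = 153.157 − y_svg.

Shape 1 is a regular polygon drawn with `<polygon>`. Its stroke #ff0000 means score at S547, F2195. After flipping Y the toolpath is (177.626,18.008) → (158.194,23.175) → (148.106,40.570) → (153.273,60.002) → (170.668,70.090) → (190.100,64.923) → (200.188,47.528) → (195.021,28.096) → (177.626,18.008), returning to the start.

Shape 2 is a regular polygon drawn with `<polygon>`. Its stroke #ff0000 means score at S547, F2195. After flipping Y the toolpath is (126.771,44.732) → (135.308,50.619) → (136.137,40.282) → (126.771,44.732), returning to the start.

; LightBurn 1.5.06
; GRBL device profile, absolute coords
G21
G90
G00 X177.626 Y18.008
M3 S547
G1 X158.194 Y23.175 F2195
G1 X148.106 Y40.570
G1 X153.273 Y60.002
G1 X170.668 Y70.090
G1 X190.100 Y64.923
G1 X200.188 Y47.528
G1 X195.021 Y28.096
G1 X177.626 Y18.008
M5
G00 X126.771 Y44.732
M3 S547
G1 X135.308 Y50.619 F2195
G1 X136.137 Y40.282
G1 X126.771 Y44.732
M5
G00 X0.000 Y0.000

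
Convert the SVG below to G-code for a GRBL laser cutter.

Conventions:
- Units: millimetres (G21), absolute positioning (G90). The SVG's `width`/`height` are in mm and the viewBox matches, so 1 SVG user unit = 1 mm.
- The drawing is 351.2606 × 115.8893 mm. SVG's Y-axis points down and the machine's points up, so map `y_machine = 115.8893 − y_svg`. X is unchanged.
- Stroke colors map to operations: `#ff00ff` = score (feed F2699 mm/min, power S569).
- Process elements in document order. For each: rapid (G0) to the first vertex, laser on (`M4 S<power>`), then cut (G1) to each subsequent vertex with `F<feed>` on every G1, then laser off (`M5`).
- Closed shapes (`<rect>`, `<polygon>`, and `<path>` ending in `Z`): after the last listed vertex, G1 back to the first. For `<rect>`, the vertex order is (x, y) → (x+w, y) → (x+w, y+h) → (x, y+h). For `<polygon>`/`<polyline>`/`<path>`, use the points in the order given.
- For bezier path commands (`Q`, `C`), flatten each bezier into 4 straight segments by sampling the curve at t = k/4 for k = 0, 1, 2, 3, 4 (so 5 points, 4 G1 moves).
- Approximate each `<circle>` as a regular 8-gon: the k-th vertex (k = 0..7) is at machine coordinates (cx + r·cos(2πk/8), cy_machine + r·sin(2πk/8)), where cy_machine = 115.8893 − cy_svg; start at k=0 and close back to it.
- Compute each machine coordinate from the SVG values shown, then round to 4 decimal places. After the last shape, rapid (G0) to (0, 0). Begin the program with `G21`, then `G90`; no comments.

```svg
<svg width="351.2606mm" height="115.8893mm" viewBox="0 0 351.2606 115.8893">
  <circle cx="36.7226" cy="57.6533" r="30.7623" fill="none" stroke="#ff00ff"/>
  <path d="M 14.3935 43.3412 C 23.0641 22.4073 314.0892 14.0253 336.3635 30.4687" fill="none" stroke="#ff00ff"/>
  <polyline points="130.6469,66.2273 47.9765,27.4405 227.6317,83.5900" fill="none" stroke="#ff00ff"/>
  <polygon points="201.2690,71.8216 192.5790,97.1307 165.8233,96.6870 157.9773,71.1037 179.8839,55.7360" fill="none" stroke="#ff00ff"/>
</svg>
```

G21
G90
G0 X67.4849 Y58.2360
M4 S569
G1 X58.4748 Y79.9882 F2699
G1 X36.7226 Y88.9983 F2699
G1 X14.9704 Y79.9882 F2699
G1 X5.9603 Y58.2360 F2699
G1 X14.9704 Y36.4838 F2699
G1 X36.7226 Y27.4737 F2699
G1 X58.4748 Y36.4838 F2699
G1 X67.4849 Y58.2360 F2699
M5
G0 X14.3935 Y72.5481
M4 S569
G1 X65.2269 Y85.7033 F2699
G1 X170.2771 Y93.0008 F2699
G1 X277.8780 Y93.2902 F2699
G1 X336.3635 Y85.4206 F2699
M5
G0 X130.6469 Y49.6620
M4 S569
G1 X47.9765 Y88.4488 F2699
G1 X227.6317 Y32.2993 F2699
M5
G0 X201.2690 Y44.0677
M4 S569
G1 X192.5790 Y18.7586 F2699
G1 X165.8233 Y19.2023 F2699
G1 X157.9773 Y44.7856 F2699
G1 X179.8839 Y60.1533 F2699
G1 X201.2690 Y44.0677 F2699
M5
G0 X0.0000 Y0.0000

viewBox `0 0 351.2606 115.8893` with mm width/height → 1 unit = 1 mm. Flip: y_m = 115.8893 − y_svg.

**Shape 1** — `<circle>` circle, stroke `#ff00ff` → score (S569, F2699). Machine vertices: (67.4849,58.2360) → (58.4748,79.9882) → (36.7226,88.9983) → (14.9704,79.9882) → (5.9603,58.2360) → (14.9704,36.4838) → (36.7226,27.4737) → (58.4748,36.4838) → (67.4849,58.2360). Closed: final G1 returns to the first vertex.

**Shape 2** — `<path>` cubic bezier, stroke `#ff00ff` → score (S569, F2699). Control points (SVG): P0=(14.3935,43.3412), P1=(23.0641,22.4073), P2=(314.0892,14.0253), P3=(336.3635,30.4687); sampled at t=k/4. Machine vertices: (14.3935,72.5481) → (65.2269,85.7033) → (170.2771,93.0008) → (277.8780,93.2902) → (336.3635,85.4206). Open path.

**Shape 3** — `<polyline>` open polyline, stroke `#ff00ff` → score (S569, F2699). Machine vertices: (130.6469,49.6620) → (47.9765,88.4488) → (227.6317,32.2993). Open path.

**Shape 4** — `<polygon>` regular polygon, stroke `#ff00ff` → score (S569, F2699). Machine vertices: (201.2690,44.0677) → (192.5790,18.7586) → (165.8233,19.2023) → (157.9773,44.7856) → (179.8839,60.1533) → (201.2690,44.0677). Closed: final G1 returns to the first vertex.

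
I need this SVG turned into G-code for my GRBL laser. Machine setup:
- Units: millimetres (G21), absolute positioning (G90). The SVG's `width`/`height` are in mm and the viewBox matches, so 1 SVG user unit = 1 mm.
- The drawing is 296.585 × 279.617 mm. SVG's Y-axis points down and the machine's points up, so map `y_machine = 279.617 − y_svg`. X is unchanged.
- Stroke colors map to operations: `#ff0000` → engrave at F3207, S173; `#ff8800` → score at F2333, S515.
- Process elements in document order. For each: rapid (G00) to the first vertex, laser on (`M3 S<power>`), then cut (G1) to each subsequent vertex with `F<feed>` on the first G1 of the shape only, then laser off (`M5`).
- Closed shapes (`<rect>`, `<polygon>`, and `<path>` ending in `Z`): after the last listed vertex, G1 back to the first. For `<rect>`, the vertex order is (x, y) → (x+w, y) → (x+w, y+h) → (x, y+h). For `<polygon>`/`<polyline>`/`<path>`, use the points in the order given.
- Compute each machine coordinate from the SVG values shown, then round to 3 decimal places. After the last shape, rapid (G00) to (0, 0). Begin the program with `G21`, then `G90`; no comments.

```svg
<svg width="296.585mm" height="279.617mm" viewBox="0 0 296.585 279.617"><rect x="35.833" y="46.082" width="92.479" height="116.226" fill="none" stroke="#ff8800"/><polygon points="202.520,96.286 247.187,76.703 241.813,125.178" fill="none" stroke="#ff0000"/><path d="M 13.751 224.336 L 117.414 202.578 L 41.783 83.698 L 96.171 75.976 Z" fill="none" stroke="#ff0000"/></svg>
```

G21
G90
G00 X35.833 Y233.535
M3 S515
G1 X128.312 Y233.535 F2333
G1 X128.312 Y117.309
G1 X35.833 Y117.309
G1 X35.833 Y233.535
M5
G00 X202.520 Y183.331
M3 S173
G1 X247.187 Y202.914 F3207
G1 X241.813 Y154.439
G1 X202.520 Y183.331
M5
G00 X13.751 Y55.281
M3 S173
G1 X117.414 Y77.039 F3207
G1 X41.783 Y195.919
G1 X96.171 Y203.641
G1 X13.751 Y55.281
M5
G00 X0.000 Y0.000

1 u = 1 mm; y_m = 279.617 − y.

[1] `<rect>` rectangle, #ff8800→score S515 F2333: (35.833,233.535) → (128.312,233.535) → (128.312,117.309) → (35.833,117.309) → (35.833,233.535) (closed)

[2] `<polygon>` regular polygon, #ff0000→engrave S173 F3207: (202.520,183.331) → (247.187,202.914) → (241.813,154.439) → (202.520,183.331) (closed)

[3] `<path>` closed polygon, #ff0000→engrave S173 F3207: (13.751,55.281) → (117.414,77.039) → (41.783,195.919) → (96.171,203.641) → (13.751,55.281) (closed)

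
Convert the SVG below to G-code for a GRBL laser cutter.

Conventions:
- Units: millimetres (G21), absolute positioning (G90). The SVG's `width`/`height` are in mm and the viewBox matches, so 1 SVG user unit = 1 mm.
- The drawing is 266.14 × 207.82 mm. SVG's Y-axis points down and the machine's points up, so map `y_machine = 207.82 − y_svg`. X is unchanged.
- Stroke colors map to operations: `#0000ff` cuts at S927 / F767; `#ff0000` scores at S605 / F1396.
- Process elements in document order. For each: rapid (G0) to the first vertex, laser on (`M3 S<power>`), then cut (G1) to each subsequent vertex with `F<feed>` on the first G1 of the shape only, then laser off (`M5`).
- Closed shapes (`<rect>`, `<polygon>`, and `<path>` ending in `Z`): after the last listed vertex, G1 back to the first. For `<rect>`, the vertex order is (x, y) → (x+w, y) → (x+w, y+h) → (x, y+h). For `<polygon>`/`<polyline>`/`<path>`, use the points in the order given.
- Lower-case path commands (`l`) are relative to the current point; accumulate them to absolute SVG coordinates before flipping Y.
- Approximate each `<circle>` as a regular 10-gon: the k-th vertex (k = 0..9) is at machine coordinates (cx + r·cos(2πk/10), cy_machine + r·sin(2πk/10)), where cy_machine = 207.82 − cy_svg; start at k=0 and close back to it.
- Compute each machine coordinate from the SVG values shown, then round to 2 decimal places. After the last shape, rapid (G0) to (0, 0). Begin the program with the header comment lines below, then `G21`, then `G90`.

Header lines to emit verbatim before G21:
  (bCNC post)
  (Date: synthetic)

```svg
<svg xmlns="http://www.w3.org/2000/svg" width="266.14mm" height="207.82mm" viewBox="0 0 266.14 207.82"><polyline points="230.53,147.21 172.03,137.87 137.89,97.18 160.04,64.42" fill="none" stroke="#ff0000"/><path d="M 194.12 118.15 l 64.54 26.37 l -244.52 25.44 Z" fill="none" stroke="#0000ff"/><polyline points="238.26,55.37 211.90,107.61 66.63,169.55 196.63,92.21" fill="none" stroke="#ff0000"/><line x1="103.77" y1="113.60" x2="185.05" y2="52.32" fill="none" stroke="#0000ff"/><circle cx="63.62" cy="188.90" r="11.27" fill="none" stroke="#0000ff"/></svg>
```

Since the viewBox matches the mm dimensions, user units are millimetres directly. The only transform is the Y-flip y_m = 207.82 − y_svg.

Shape 1 is a open polyline drawn with `<polyline>`. Its stroke #ff0000 means score at S605, F1396. After flipping Y the toolpath is (230.53,60.61) → (172.03,69.95) → (137.89,110.64) → (160.04,143.40).

Shape 2 is a closed polygon drawn with `<path>`. Its stroke #0000ff means cut at S927, F767. After flipping Y the toolpath is (194.12,89.67) → (258.66,63.30) → (14.14,37.86) → (194.12,89.67), returning to the start.

Shape 3 is a open polyline drawn with `<polyline>`. Its stroke #ff0000 means score at S605, F1396. After flipping Y the toolpath is (238.26,152.45) → (211.90,100.21) → (66.63,38.27) → (196.63,115.61).

Shape 4 is a line segment drawn with `<line>`. Its stroke #0000ff means cut at S927, F767. After flipping Y the toolpath is (103.77,94.22) → (185.05,155.50).

Shape 5 is a circle drawn with `<circle>`. Its stroke #0000ff means cut at S927, F767. After flipping Y the toolpath is (74.89,18.92) → (72.74,25.54) → (67.10,29.64) → (60.14,29.64) → (54.50,25.54) → (52.35,18.92) → (54.50,12.30) → (60.14,8.20) → (67.10,8.20) → (72.74,12.30) → (74.89,18.92), returning to the start.

(bCNC post)
(Date: synthetic)
G21
G90
G0 X230.53 Y60.61
M3 S605
G1 X172.03 Y69.95 F1396
G1 X137.89 Y110.64
G1 X160.04 Y143.40
M5
G0 X194.12 Y89.67
M3 S927
G1 X258.66 Y63.30 F767
G1 X14.14 Y37.86
G1 X194.12 Y89.67
M5
G0 X238.26 Y152.45
M3 S605
G1 X211.90 Y100.21 F1396
G1 X66.63 Y38.27
G1 X196.63 Y115.61
M5
G0 X103.77 Y94.22
M3 S927
G1 X185.05 Y155.50 F767
M5
G0 X74.89 Y18.92
M3 S927
G1 X72.74 Y25.54 F767
G1 X67.10 Y29.64
G1 X60.14 Y29.64
G1 X54.50 Y25.54
G1 X52.35 Y18.92
G1 X54.50 Y12.30
G1 X60.14 Y8.20
G1 X67.10 Y8.20
G1 X72.74 Y12.30
G1 X74.89 Y18.92
M5
G0 X0.00 Y0.00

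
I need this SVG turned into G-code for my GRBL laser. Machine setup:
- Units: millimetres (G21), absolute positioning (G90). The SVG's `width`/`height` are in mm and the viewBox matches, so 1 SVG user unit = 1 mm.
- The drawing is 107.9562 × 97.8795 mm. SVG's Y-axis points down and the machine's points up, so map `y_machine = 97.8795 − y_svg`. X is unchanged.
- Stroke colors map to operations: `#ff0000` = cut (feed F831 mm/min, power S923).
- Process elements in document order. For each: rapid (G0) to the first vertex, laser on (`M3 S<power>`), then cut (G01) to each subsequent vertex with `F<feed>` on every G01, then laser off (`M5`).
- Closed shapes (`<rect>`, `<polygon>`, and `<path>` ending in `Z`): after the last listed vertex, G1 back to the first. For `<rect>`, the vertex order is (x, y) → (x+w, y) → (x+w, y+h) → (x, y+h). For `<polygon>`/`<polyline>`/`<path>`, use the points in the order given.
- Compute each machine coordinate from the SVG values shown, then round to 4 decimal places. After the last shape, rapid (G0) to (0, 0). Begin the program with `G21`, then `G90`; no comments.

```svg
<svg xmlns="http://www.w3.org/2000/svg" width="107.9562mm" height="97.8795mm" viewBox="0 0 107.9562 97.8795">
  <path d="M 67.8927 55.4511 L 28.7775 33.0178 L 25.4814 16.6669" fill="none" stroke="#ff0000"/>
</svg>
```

G21
G90
G0 X67.8927 Y42.4284
M3 S923
G01 X28.7775 Y64.8617 F831
G01 X25.4814 Y81.2126 F831
M5
G0 X0.0000 Y0.0000

1 u = 1 mm; y_m = 97.8795 − y.

[1] `<path>` open polyline, #ff0000→cut S923 F831: (67.8927,42.4284) → (28.7775,64.8617) → (25.4814,81.2126)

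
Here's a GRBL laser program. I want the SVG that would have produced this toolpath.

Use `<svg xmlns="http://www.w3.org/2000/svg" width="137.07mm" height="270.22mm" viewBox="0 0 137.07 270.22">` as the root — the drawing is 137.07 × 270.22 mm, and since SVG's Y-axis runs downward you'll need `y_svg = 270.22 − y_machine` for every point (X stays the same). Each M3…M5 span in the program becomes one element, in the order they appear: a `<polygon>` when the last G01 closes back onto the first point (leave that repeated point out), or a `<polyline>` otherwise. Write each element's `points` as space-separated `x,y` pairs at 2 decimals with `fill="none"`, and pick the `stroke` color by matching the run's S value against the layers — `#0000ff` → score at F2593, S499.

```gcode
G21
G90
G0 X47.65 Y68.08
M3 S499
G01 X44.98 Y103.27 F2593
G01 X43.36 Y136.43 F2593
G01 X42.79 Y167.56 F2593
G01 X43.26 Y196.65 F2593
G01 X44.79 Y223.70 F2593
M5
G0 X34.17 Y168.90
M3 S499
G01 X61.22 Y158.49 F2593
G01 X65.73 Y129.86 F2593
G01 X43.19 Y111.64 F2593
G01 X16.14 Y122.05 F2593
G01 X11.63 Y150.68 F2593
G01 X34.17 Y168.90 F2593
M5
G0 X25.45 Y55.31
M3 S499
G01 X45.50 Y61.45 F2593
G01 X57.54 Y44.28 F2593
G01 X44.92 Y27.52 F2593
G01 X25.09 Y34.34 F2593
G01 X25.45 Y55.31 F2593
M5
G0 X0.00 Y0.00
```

Machine Y-up, SVG Y-down with viewBox height 270.22, so y_svg = 270.22 − y_machine; X carries over. Every run uses S499, so all elements get stroke `#0000ff` (score).

Run 1: The run is open, so emit a `<polyline>` with points (Y-flipped): 47.65,202.14 44.98,166.95 43.36,133.79 42.79,102.66 43.26,73.57 44.79,46.52.

Run 2: The run returns to its start, so emit a `<polygon>` with points (Y-flipped): 34.17,101.32 61.22,111.73 65.73,140.36 43.19,158.58 16.14,148.17 11.63,119.54.

Run 3: The run returns to its start, so emit a `<polygon>` with points (Y-flipped): 25.45,214.91 45.50,208.77 57.54,225.94 44.92,242.70 25.09,235.88.

<svg xmlns="http://www.w3.org/2000/svg" width="137.07mm" height="270.22mm" viewBox="0 0 137.07 270.22">
  <polyline points="47.65,202.14 44.98,166.95 43.36,133.79 42.79,102.66 43.26,73.57 44.79,46.52" fill="none" stroke="#0000ff"/>
  <polygon points="34.17,101.32 61.22,111.73 65.73,140.36 43.19,158.58 16.14,148.17 11.63,119.54" fill="none" stroke="#0000ff"/>
  <polygon points="25.45,214.91 45.50,208.77 57.54,225.94 44.92,242.70 25.09,235.88" fill="none" stroke="#0000ff"/>
</svg>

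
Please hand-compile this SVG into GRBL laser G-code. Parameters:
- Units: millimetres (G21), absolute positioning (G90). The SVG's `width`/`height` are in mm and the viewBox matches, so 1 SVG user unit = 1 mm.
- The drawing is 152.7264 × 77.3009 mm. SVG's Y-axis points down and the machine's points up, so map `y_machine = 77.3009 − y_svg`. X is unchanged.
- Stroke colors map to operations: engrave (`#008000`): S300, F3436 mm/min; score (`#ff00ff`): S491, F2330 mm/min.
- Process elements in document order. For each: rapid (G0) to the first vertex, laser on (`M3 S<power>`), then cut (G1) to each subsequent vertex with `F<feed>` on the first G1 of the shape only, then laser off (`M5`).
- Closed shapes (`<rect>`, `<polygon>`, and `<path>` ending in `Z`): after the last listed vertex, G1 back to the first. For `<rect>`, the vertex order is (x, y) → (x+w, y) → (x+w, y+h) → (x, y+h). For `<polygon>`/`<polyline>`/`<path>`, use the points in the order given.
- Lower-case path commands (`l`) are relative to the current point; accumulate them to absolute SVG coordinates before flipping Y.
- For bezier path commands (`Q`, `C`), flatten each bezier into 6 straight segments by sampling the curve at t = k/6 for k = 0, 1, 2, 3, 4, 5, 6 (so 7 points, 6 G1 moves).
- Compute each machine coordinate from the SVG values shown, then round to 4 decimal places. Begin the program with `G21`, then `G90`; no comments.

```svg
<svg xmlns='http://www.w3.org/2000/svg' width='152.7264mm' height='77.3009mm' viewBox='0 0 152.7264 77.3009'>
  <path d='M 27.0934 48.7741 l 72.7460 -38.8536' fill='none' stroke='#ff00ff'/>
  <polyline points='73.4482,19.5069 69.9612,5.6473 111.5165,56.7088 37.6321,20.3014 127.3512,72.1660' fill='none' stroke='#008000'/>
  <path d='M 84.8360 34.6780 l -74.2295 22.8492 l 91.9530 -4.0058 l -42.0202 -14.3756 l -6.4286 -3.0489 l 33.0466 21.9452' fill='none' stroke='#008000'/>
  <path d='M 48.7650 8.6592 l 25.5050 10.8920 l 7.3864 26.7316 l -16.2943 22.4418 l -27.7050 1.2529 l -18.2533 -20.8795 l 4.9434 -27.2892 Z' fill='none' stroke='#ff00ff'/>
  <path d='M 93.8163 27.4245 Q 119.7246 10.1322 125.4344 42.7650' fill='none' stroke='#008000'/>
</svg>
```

Since the viewBox matches the mm dimensions, user units are millimetres directly. The only transform is the Y-flip y_m = 77.3009 − y_svg.

Shape 1 is a line segment drawn with `<path>`. Its stroke #ff00ff means score at S491, F2330. After flipping Y the toolpath is (27.0934,28.5268) → (99.8394,67.3804).

Shape 2 is a open polyline drawn with `<polyline>`. Its stroke #008000 means engrave at S300, F3436. After flipping Y the toolpath is (73.4482,57.7940) → (69.9612,71.6536) → (111.5165,20.5921) → (37.6321,56.9995) → (127.3512,5.1349).

Shape 3 is a open polyline drawn with `<path>`. Its stroke #008000 means engrave at S300, F3436. After flipping Y the toolpath is (84.8360,42.6229) → (10.6065,19.7737) → (102.5595,23.7795) → (60.5393,38.1551) → (54.1107,41.2040) → (87.1573,19.2588).

Shape 4 is a regular polygon drawn with `<path>`. Its stroke #ff00ff means score at S491, F2330. After flipping Y the toolpath is (48.7650,68.6417) → (74.2700,57.7497) → (81.6564,31.0181) → (65.3621,8.5763) → (37.6571,7.3234) → (19.4038,28.2029) → (24.3472,55.4921) → (48.7650,68.6417), returning to the start.

Shape 5 is a quadratic bezier drawn with `<path>`. Its stroke #008000 means engrave at S300, F3436. After flipping Y the toolpath is (93.8163,49.8764) → (101.8913,54.2537) → (108.8442,55.8574) → (114.6750,54.6874) → (119.3836,50.7439) → (122.9701,44.0267) → (125.4344,34.5359).

G21
G90
G0 X27.0934 Y28.5268
M3 S491
G1 X99.8394 Y67.3804 F2330
M5
G0 X73.4482 Y57.7940
M3 S300
G1 X69.9612 Y71.6536 F3436
G1 X111.5165 Y20.5921
G1 X37.6321 Y56.9995
G1 X127.3512 Y5.1349
M5
G0 X84.8360 Y42.6229
M3 S300
G1 X10.6065 Y19.7737 F3436
G1 X102.5595 Y23.7795
G1 X60.5393 Y38.1551
G1 X54.1107 Y41.2040
G1 X87.1573 Y19.2588
M5
G0 X48.7650 Y68.6417
M3 S491
G1 X74.2700 Y57.7497 F2330
G1 X81.6564 Y31.0181
G1 X65.3621 Y8.5763
G1 X37.6571 Y7.3234
G1 X19.4038 Y28.2029
G1 X24.3472 Y55.4921
G1 X48.7650 Y68.6417
M5
G0 X93.8163 Y49.8764
M3 S300
G1 X101.8913 Y54.2537 F3436
G1 X108.8442 Y55.8574
G1 X114.6750 Y54.6874
G1 X119.3836 Y50.7439
G1 X122.9701 Y44.0267
G1 X125.4344 Y34.5359
M5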